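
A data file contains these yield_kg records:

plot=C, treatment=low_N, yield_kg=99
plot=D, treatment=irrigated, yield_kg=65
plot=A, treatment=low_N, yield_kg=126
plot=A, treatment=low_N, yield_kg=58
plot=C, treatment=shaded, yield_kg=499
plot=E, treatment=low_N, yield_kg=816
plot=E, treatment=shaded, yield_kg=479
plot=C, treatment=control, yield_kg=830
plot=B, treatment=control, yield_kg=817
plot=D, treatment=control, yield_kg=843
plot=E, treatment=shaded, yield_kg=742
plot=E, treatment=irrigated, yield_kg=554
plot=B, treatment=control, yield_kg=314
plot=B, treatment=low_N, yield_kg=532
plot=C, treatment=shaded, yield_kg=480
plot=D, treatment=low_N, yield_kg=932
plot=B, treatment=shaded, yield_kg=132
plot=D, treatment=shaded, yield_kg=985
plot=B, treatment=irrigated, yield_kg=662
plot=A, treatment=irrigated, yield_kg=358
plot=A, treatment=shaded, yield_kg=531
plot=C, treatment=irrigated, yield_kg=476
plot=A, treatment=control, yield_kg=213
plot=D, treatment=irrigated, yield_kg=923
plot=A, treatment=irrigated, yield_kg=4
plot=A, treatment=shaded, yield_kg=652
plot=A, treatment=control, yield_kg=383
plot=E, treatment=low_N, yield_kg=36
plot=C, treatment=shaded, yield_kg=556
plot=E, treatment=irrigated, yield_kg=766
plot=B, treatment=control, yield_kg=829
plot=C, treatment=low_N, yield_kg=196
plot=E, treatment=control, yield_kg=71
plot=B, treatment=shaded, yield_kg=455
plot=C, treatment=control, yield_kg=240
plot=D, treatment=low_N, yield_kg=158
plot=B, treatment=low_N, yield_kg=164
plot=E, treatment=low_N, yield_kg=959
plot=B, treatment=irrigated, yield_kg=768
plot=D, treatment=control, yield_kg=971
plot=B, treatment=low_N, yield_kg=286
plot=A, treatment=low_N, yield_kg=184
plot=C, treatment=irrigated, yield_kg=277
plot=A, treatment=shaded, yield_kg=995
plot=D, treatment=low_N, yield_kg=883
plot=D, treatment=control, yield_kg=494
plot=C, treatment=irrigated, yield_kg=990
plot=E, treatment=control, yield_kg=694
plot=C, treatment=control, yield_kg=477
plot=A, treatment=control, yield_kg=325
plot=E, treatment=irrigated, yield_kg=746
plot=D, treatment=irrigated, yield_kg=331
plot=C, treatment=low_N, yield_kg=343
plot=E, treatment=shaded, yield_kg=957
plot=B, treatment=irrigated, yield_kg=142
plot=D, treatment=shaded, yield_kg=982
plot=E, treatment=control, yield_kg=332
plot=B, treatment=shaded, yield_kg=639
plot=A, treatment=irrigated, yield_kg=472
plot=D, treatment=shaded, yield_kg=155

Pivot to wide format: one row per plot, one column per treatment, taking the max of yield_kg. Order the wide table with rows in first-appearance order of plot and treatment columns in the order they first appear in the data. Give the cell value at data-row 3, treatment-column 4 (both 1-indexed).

383

With rows in first-appearance order of plot, row 3 is plot=A. treatment columns in first-appearance order: low_N, irrigated, shaded, control; column 4 is control.
Long rows with plot=A, treatment=control: max(213, 383, 325) = 383.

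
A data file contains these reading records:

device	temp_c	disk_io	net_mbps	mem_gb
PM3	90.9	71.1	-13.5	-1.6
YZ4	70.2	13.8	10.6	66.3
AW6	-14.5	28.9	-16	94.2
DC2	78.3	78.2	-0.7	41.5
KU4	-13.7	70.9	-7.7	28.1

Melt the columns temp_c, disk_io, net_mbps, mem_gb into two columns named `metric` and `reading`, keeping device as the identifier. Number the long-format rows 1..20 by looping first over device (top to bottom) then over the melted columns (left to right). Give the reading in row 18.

20 rows total (5 × 4). Row 18: index ⌊(18-1)/4⌋ = 4 into device → KU4; (18-1) mod 4 = 1 into the melted columns → disk_io.
So row 18 is (KU4, disk_io, 70.9); reading = 70.9.

70.9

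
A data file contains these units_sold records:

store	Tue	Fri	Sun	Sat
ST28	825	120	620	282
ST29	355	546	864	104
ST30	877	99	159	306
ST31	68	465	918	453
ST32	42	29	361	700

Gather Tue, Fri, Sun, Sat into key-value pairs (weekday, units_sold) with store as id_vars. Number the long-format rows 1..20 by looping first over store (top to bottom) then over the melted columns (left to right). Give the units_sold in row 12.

20 rows total (5 × 4). Row 12: index ⌊(12-1)/4⌋ = 2 into store → ST30; (12-1) mod 4 = 3 into the melted columns → Sat.
So row 12 is (ST30, Sat, 306); units_sold = 306.

306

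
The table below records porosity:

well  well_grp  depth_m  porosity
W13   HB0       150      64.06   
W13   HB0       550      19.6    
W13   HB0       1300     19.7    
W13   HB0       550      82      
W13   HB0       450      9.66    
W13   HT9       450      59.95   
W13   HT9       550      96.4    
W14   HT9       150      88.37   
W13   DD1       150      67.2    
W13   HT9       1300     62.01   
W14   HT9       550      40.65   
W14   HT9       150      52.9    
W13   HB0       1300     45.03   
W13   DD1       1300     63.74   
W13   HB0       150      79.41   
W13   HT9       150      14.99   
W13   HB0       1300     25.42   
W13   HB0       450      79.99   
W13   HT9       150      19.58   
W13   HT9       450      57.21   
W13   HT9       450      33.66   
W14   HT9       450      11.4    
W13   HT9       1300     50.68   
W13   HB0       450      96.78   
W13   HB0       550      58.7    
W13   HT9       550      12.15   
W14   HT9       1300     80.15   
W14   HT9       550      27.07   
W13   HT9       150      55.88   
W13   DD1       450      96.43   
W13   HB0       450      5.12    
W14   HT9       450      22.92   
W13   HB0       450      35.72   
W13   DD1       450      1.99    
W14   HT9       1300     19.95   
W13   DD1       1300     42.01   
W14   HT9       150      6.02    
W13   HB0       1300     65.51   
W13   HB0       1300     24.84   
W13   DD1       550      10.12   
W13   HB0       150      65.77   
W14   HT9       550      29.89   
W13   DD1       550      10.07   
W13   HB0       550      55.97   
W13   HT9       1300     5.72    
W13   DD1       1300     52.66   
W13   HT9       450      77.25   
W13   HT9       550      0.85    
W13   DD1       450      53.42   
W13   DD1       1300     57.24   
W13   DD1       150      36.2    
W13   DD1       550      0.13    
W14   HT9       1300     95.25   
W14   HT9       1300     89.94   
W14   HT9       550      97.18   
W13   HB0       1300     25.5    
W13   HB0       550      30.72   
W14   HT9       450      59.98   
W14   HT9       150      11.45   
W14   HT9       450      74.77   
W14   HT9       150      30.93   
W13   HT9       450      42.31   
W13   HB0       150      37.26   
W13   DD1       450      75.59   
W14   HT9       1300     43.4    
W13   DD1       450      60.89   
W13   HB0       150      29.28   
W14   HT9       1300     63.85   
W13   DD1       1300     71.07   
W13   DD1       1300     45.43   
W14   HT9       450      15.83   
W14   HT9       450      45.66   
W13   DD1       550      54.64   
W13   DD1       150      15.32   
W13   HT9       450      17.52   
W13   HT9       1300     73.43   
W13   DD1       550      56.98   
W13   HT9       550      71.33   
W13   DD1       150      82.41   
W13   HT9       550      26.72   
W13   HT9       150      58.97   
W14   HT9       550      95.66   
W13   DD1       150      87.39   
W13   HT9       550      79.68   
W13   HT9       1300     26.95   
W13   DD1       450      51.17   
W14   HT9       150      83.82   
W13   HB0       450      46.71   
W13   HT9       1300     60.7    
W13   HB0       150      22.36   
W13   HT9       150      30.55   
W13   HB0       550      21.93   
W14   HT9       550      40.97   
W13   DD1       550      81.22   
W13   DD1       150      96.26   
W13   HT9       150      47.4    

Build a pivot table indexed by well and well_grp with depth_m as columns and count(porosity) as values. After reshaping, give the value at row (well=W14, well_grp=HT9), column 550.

Rows with well=W14, well_grp=HT9 and depth_m=550: porosity values are 40.65, 27.07, 29.89, 97.18, 95.66, 40.97.
6 rows match — count = 6.

6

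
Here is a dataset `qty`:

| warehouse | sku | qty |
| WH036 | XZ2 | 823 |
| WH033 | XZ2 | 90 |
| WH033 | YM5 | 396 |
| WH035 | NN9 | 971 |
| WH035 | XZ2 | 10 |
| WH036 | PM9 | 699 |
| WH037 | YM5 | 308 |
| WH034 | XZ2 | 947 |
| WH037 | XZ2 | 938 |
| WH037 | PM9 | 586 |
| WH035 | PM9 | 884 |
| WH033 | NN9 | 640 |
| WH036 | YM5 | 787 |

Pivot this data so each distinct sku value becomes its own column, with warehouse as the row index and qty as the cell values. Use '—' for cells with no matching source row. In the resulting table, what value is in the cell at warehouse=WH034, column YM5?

—

No long-format row has warehouse=WH034 and sku=YM5, so the cell is —.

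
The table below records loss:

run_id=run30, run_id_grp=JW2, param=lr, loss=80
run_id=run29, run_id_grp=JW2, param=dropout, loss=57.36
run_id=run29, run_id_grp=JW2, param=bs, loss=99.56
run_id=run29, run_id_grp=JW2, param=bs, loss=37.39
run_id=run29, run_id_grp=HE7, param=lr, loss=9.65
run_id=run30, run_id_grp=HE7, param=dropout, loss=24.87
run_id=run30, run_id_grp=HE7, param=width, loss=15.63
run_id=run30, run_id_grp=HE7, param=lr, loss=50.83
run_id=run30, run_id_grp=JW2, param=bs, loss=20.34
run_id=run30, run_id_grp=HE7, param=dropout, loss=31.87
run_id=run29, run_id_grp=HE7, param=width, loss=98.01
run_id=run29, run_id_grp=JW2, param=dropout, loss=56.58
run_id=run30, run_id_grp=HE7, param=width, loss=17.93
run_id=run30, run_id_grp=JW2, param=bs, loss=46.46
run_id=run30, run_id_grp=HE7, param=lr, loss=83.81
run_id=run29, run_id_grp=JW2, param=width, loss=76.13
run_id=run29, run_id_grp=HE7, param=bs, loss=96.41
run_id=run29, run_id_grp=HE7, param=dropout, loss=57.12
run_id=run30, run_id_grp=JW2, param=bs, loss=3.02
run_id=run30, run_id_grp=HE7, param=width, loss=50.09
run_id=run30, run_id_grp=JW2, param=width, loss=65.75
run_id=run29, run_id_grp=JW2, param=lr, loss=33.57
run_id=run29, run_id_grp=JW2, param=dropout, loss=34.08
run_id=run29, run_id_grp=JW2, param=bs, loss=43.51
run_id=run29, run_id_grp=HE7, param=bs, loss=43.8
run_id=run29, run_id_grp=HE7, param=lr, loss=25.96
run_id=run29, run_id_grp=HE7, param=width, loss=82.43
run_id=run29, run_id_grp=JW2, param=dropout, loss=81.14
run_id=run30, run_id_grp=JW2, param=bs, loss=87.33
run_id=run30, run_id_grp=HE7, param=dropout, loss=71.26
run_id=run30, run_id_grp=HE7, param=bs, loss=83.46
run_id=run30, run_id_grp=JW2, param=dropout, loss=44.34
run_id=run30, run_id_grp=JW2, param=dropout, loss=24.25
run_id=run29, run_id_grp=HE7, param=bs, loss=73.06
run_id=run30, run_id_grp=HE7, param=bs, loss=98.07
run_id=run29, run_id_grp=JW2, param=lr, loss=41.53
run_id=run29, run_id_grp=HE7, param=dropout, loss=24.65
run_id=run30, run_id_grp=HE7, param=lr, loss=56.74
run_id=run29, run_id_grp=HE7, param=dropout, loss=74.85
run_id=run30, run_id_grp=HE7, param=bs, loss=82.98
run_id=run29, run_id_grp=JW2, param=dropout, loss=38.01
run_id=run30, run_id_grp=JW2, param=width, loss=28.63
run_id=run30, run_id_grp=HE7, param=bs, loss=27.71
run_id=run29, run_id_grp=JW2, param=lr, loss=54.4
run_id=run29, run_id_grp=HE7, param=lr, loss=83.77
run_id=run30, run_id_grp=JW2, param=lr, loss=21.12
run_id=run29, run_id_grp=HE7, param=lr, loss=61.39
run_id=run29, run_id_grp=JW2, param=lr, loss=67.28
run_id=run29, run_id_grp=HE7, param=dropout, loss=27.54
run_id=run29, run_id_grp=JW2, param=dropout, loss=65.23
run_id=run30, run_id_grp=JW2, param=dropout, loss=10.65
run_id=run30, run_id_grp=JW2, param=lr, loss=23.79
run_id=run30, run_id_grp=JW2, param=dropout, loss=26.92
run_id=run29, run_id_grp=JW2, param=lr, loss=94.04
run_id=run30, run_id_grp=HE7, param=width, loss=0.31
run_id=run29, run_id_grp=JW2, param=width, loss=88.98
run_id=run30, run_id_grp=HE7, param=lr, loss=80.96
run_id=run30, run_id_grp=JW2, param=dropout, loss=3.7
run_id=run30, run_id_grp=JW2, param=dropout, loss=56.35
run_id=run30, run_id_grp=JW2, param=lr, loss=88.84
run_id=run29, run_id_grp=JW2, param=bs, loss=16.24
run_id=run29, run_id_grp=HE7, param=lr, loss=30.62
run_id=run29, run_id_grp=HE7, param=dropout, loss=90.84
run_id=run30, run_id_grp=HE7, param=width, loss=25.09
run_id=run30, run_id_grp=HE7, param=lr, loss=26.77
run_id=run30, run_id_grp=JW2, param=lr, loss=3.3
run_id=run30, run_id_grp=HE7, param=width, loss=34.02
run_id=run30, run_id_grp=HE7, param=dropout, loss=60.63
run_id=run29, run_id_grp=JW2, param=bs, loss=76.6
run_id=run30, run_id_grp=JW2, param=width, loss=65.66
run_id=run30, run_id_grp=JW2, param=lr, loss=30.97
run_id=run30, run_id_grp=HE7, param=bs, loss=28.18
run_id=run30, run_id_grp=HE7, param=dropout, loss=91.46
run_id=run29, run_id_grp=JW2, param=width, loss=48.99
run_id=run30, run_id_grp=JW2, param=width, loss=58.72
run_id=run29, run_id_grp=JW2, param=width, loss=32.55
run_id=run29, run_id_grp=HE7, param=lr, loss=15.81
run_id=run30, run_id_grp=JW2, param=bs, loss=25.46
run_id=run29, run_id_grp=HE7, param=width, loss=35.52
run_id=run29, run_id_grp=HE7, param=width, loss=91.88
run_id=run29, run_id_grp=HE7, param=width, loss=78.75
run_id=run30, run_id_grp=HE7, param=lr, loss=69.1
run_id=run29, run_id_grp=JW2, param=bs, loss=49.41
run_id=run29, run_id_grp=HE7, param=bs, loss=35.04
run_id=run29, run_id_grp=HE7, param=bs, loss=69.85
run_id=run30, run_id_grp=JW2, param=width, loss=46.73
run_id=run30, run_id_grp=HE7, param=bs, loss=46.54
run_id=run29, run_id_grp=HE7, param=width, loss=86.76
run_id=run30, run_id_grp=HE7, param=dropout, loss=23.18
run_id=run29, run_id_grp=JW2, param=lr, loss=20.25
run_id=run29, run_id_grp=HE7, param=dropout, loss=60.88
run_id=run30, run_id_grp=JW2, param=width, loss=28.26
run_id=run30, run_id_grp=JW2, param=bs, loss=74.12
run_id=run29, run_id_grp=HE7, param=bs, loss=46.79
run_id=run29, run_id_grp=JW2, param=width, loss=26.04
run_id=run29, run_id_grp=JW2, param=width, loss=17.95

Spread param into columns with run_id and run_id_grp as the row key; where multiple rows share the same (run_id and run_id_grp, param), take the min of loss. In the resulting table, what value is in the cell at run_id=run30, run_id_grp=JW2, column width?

Rows with run_id=run30, run_id_grp=JW2 and param=width: loss values are 65.75, 28.63, 65.66, 58.72, 46.73, 28.26.
min(65.75, 28.63, 65.66, 58.72, 46.73, 28.26) = 28.26.

28.26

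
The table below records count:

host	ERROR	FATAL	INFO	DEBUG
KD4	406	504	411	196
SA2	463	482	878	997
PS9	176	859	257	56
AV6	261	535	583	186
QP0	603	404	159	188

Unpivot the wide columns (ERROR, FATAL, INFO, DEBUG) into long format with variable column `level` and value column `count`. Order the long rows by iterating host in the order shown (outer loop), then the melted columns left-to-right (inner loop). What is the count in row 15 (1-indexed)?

20 rows total (5 × 4). Row 15: index ⌊(15-1)/4⌋ = 3 into host → AV6; (15-1) mod 4 = 2 into the melted columns → INFO.
So row 15 is (AV6, INFO, 583); count = 583.

583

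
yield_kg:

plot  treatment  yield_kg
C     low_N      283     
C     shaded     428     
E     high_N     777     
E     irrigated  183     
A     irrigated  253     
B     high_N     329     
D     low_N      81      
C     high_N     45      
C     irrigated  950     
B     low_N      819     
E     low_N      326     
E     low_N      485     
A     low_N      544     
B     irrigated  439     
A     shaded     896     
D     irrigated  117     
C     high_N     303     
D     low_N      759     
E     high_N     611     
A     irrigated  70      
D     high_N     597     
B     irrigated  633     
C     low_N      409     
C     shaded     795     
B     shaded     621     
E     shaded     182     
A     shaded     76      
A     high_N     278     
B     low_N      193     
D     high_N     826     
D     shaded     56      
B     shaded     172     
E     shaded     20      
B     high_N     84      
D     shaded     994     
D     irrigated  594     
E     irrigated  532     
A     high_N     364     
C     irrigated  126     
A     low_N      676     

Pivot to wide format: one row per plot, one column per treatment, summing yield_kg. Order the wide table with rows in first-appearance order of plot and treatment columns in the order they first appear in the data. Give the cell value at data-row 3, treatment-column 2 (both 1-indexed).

With rows in first-appearance order of plot, row 3 is plot=A. treatment columns in first-appearance order: low_N, shaded, high_N, irrigated; column 2 is shaded.
Long rows with plot=A, treatment=shaded: 896 + 76 = 972.

972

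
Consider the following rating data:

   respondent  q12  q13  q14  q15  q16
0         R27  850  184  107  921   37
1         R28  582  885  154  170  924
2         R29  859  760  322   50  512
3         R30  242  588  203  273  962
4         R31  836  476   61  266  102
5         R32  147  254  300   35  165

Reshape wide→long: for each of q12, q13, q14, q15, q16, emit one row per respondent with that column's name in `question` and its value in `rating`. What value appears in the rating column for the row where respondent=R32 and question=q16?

Unpivoting turns each (respondent, wide-column) pair into one long row.
The wide cell at row R32, column q16 holds 165, so the long row (R32, q16) has rating=165.

165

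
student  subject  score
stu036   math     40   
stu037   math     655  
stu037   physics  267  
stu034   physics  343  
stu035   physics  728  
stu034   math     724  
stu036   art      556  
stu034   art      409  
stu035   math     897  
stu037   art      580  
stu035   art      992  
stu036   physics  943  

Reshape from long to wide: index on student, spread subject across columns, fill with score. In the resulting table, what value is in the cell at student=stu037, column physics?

267

Wide layout: rows indexed by student, columns are the 3 distinct subject values (math, physics, art).
Cell (student=stu037, subject=physics) draws from the long row where student=stu037 and subject=physics, which has score=267.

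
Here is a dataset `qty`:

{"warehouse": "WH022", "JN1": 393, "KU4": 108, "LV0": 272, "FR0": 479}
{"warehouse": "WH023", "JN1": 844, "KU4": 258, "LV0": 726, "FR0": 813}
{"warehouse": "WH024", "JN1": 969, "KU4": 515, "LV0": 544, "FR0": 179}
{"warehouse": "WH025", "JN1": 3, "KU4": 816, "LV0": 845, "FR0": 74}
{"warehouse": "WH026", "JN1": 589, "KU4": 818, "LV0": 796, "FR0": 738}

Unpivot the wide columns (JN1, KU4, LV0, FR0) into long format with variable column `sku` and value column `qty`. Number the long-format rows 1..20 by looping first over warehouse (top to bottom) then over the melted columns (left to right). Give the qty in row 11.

20 rows total (5 × 4). Row 11: index ⌊(11-1)/4⌋ = 2 into warehouse → WH024; (11-1) mod 4 = 2 into the melted columns → LV0.
So row 11 is (WH024, LV0, 544); qty = 544.

544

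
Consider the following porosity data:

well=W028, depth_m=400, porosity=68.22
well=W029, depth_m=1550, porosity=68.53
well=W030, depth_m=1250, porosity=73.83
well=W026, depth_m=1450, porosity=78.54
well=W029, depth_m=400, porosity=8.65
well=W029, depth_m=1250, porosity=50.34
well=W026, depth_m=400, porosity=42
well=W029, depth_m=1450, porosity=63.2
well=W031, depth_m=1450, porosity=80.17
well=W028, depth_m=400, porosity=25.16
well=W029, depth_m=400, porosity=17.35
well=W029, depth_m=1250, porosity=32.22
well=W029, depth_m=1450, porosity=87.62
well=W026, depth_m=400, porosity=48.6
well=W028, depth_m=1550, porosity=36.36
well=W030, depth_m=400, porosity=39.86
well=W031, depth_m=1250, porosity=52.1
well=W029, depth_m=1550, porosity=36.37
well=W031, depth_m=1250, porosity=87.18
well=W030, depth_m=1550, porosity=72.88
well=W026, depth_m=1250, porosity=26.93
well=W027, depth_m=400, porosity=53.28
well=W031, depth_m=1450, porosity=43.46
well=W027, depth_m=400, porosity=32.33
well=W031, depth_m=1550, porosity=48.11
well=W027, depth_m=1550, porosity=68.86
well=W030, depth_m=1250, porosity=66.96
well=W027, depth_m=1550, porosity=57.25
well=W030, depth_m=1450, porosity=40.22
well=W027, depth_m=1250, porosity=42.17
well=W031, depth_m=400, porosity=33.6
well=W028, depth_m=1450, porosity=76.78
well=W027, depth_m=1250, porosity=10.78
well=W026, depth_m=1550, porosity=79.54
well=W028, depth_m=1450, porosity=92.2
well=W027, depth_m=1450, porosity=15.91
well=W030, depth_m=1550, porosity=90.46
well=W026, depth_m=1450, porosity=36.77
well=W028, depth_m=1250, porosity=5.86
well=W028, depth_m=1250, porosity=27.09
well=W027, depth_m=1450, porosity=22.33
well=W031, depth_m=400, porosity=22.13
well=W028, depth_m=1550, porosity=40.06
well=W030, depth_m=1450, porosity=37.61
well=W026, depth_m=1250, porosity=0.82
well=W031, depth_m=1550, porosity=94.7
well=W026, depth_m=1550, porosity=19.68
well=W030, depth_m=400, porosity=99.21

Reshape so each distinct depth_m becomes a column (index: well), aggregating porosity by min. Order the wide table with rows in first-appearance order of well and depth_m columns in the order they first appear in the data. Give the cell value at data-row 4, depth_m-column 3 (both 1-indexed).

With rows in first-appearance order of well, row 4 is well=W026. depth_m columns in first-appearance order: 400, 1550, 1250, 1450; column 3 is 1250.
Long rows with well=W026, depth_m=1250: min(26.93, 0.82) = 0.82.

0.82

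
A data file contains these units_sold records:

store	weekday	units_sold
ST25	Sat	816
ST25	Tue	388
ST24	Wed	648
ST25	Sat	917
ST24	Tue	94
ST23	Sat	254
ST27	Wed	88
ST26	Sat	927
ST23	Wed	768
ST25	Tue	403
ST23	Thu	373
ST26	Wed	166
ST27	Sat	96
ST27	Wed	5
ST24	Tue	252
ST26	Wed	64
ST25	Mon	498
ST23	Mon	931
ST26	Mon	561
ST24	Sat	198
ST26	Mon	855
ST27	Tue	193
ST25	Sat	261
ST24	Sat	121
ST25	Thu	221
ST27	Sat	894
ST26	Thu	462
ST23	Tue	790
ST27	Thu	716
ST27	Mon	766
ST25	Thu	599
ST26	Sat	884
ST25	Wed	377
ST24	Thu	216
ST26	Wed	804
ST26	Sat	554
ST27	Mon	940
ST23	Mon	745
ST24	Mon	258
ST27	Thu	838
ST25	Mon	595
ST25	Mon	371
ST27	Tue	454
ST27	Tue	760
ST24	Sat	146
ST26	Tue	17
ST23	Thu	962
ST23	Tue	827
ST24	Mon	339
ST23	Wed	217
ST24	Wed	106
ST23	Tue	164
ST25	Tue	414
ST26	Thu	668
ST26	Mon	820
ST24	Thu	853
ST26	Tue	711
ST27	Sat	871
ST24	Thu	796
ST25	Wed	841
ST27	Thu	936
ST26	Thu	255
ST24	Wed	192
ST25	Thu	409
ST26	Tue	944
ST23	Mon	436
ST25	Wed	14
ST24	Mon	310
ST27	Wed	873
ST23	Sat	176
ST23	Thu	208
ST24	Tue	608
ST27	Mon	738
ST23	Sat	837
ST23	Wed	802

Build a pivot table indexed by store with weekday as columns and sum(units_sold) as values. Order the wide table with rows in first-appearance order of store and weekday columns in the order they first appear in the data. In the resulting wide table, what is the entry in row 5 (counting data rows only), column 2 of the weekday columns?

1672

With rows in first-appearance order of store, row 5 is store=ST26. weekday columns in first-appearance order: Sat, Tue, Wed, Thu, Mon; column 2 is Tue.
Long rows with store=ST26, weekday=Tue: 17 + 711 + 944 = 1672.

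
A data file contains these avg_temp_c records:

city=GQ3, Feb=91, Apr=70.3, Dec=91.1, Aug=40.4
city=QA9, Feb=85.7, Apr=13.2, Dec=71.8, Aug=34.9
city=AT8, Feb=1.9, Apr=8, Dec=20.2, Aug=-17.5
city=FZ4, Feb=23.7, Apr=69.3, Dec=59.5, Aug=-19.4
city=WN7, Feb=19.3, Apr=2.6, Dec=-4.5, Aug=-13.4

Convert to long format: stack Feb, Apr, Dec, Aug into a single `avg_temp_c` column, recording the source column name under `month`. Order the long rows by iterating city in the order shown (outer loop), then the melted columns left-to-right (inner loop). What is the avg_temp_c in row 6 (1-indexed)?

13.2

20 rows total (5 × 4). Row 6: index ⌊(6-1)/4⌋ = 1 into city → QA9; (6-1) mod 4 = 1 into the melted columns → Apr.
So row 6 is (QA9, Apr, 13.2); avg_temp_c = 13.2.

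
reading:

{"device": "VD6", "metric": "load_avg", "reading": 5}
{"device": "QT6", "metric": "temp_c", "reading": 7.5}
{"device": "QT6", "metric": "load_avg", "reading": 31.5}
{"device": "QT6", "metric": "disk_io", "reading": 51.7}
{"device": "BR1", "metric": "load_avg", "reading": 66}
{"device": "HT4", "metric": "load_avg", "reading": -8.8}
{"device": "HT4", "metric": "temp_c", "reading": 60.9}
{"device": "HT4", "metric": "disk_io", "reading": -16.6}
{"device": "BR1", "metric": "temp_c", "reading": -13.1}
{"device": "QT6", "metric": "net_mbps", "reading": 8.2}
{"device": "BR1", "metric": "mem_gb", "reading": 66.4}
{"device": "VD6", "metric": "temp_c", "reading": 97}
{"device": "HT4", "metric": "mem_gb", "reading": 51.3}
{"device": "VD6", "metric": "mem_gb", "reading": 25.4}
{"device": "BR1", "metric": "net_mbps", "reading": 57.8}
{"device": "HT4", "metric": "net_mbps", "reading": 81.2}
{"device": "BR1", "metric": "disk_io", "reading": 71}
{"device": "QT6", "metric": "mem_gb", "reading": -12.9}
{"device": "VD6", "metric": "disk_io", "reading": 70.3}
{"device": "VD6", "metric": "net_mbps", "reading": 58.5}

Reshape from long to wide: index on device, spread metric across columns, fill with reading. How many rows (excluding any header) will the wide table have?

4

4 distinct device values → 4 rows.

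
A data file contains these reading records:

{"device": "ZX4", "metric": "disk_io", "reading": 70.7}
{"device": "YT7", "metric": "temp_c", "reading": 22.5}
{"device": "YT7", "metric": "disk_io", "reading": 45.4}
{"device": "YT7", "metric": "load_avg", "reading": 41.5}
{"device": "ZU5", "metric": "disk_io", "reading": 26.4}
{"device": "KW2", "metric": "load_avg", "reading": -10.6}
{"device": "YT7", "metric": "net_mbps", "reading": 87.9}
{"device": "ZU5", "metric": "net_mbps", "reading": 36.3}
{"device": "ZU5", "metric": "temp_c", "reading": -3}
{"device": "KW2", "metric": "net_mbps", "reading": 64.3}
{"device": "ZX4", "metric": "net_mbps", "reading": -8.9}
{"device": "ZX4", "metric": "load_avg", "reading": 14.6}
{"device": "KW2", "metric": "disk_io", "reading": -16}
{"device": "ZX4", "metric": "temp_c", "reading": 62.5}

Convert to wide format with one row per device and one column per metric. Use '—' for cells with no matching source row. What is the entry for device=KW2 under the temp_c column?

No long-format row has device=KW2 and metric=temp_c, so the cell is —.

—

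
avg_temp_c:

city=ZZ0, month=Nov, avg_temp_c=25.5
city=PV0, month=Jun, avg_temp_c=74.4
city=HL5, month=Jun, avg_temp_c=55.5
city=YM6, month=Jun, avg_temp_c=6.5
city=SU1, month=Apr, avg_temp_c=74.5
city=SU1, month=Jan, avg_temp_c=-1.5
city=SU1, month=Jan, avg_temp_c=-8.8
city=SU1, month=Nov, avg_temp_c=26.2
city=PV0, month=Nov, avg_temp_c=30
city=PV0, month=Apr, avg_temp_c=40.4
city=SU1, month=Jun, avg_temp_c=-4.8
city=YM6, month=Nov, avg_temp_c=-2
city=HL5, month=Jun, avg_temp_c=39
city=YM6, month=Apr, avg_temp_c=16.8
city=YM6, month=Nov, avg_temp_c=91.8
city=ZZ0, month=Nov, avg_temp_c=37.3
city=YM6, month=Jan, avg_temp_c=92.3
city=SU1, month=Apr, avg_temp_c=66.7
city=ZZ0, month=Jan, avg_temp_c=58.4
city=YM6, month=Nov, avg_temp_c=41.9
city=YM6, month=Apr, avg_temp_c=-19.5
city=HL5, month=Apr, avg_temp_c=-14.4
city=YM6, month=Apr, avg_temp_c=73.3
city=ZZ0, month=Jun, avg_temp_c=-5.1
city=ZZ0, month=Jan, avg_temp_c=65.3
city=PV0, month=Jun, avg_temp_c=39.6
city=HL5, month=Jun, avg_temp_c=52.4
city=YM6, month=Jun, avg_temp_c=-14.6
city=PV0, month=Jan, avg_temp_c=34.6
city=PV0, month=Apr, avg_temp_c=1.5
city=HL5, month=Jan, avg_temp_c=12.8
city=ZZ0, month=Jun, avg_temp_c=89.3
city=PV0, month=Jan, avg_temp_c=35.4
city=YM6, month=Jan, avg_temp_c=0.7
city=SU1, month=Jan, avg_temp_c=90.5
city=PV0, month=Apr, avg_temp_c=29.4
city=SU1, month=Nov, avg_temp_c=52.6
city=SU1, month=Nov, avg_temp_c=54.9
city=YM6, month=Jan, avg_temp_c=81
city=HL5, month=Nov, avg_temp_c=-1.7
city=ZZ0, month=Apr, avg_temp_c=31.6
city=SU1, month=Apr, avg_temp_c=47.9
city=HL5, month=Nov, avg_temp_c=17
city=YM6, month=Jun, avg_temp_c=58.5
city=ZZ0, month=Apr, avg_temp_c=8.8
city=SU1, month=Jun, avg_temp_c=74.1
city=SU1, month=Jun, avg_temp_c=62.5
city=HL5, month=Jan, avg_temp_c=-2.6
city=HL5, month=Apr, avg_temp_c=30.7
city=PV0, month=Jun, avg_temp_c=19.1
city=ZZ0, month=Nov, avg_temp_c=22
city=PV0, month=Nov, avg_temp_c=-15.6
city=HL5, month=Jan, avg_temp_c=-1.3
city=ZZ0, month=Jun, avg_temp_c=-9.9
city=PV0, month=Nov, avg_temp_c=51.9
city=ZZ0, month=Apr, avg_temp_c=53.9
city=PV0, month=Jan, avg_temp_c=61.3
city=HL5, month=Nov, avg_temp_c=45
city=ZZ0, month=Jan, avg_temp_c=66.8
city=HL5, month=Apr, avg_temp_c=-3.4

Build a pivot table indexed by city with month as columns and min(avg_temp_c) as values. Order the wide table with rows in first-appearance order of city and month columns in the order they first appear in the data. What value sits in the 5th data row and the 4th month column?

With rows in first-appearance order of city, row 5 is city=SU1. month columns in first-appearance order: Nov, Jun, Apr, Jan; column 4 is Jan.
Long rows with city=SU1, month=Jan: min(-1.5, -8.8, 90.5) = -8.8.

-8.8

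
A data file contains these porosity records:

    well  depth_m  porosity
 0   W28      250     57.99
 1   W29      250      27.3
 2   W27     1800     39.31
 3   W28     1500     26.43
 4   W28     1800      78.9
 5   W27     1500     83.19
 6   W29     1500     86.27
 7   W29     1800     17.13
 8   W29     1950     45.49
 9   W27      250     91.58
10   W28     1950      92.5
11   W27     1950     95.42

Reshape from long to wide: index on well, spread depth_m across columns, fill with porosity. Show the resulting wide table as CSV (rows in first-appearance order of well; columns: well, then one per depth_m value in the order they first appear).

well,250,1800,1500,1950
W28,57.99,78.9,26.43,92.5
W29,27.3,17.13,86.27,45.49
W27,91.58,39.31,83.19,95.42

Columns: well plus the 4 distinct depth_m values (250, 1800, 1500, 1950).
For example, row W28 column 250 takes porosity=57.99 from the long row (W28, 250).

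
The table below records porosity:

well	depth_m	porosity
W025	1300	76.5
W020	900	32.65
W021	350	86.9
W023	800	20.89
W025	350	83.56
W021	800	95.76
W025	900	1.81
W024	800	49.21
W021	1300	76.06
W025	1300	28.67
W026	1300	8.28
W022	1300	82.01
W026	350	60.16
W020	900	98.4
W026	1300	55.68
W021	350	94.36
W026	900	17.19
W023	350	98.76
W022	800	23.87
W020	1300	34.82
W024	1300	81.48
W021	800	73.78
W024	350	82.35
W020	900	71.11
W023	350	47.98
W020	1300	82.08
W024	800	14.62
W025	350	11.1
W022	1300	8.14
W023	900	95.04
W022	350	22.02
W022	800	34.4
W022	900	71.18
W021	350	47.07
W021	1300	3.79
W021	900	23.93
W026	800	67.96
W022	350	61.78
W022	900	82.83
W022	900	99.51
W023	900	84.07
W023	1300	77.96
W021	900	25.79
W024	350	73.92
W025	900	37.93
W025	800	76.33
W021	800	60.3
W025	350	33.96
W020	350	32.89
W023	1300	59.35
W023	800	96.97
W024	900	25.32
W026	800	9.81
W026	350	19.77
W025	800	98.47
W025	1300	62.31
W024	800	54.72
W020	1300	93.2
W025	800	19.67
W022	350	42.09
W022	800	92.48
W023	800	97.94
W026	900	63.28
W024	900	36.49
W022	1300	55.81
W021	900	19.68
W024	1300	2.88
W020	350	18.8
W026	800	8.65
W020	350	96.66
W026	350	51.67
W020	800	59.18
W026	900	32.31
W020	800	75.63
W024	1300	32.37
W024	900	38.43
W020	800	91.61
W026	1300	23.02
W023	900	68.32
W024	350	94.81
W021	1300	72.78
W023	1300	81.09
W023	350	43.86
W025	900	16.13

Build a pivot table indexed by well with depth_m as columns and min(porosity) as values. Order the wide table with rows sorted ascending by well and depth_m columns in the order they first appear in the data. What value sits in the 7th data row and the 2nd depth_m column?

With rows sorted ascending by well, row 7 is well=W026. depth_m columns in first-appearance order: 1300, 900, 350, 800; column 2 is 900.
Long rows with well=W026, depth_m=900: min(17.19, 63.28, 32.31) = 17.19.

17.19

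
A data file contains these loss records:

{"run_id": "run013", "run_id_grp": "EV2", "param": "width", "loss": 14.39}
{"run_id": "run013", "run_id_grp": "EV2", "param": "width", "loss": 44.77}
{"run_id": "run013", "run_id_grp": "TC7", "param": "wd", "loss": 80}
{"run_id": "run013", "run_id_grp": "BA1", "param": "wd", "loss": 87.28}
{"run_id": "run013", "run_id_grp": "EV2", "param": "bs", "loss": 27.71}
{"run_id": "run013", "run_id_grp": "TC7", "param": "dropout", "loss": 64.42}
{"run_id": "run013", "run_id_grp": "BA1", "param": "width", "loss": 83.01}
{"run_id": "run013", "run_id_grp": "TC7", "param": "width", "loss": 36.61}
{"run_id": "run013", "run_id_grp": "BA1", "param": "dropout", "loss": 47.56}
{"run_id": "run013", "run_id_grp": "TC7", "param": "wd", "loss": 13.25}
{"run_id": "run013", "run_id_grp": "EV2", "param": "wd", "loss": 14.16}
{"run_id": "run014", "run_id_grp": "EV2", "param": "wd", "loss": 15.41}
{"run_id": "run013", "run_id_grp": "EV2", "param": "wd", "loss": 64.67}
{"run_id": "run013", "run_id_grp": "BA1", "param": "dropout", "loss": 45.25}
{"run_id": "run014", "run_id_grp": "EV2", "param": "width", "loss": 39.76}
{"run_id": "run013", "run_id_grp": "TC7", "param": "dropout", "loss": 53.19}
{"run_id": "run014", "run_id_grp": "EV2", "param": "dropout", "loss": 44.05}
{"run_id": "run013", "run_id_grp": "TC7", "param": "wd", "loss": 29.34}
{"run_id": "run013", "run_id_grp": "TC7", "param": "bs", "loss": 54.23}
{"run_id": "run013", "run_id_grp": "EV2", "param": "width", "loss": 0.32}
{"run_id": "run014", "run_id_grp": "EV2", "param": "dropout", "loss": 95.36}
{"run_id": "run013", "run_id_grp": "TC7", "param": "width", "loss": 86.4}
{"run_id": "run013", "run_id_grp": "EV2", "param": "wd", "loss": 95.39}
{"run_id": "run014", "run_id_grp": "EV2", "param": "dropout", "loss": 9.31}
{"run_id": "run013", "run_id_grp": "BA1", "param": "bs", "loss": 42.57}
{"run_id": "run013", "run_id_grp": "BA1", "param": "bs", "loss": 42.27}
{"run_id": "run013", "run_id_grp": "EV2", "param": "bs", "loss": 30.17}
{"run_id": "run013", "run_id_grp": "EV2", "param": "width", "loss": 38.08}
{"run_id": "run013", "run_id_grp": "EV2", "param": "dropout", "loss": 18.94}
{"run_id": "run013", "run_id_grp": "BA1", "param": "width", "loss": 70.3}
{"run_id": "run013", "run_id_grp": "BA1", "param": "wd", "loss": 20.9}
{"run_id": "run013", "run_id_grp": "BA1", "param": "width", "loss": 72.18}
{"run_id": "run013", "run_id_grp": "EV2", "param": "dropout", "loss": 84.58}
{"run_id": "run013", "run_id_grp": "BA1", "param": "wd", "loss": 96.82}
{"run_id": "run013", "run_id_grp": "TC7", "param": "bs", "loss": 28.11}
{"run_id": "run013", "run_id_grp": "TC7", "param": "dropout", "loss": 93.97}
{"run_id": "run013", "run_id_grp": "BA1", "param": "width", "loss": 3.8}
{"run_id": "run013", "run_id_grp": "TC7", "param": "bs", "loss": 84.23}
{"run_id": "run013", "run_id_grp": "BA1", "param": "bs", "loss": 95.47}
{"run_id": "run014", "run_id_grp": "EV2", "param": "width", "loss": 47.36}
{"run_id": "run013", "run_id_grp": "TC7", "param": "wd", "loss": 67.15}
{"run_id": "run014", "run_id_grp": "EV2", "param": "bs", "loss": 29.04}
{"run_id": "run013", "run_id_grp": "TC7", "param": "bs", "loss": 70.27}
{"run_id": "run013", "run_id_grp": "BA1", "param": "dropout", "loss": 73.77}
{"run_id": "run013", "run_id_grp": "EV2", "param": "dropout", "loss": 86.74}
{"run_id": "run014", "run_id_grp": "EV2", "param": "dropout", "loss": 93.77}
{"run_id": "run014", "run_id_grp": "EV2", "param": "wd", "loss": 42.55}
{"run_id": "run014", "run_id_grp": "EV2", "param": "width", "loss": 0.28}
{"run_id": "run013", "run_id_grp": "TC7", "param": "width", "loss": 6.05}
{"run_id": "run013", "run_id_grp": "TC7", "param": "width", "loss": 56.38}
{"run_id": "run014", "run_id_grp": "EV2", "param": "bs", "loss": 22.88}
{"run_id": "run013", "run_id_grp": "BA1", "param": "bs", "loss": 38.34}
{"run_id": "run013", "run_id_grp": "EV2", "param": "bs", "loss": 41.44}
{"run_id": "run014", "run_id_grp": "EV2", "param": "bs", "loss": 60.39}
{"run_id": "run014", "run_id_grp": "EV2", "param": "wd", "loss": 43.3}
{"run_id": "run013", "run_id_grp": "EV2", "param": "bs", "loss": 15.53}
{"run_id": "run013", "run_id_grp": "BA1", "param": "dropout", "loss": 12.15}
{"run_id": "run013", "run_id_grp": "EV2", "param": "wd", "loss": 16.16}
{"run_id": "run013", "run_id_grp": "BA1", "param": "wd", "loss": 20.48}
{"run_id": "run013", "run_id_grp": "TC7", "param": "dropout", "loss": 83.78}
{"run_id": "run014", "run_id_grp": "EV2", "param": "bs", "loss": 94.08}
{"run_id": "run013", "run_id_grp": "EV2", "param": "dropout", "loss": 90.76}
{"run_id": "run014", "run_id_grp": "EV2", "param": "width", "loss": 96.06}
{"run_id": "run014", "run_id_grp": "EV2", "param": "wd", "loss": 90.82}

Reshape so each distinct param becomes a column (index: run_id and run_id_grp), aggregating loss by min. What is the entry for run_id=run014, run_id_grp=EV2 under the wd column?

Rows with run_id=run014, run_id_grp=EV2 and param=wd: loss values are 15.41, 42.55, 43.3, 90.82.
min(15.41, 42.55, 43.3, 90.82) = 15.41.

15.41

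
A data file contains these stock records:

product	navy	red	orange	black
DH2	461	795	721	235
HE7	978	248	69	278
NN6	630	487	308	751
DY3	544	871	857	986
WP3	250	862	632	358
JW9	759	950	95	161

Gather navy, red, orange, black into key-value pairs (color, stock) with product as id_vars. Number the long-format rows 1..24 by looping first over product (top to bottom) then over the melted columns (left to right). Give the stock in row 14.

24 rows total (6 × 4). Row 14: index ⌊(14-1)/4⌋ = 3 into product → DY3; (14-1) mod 4 = 1 into the melted columns → red.
So row 14 is (DY3, red, 871); stock = 871.

871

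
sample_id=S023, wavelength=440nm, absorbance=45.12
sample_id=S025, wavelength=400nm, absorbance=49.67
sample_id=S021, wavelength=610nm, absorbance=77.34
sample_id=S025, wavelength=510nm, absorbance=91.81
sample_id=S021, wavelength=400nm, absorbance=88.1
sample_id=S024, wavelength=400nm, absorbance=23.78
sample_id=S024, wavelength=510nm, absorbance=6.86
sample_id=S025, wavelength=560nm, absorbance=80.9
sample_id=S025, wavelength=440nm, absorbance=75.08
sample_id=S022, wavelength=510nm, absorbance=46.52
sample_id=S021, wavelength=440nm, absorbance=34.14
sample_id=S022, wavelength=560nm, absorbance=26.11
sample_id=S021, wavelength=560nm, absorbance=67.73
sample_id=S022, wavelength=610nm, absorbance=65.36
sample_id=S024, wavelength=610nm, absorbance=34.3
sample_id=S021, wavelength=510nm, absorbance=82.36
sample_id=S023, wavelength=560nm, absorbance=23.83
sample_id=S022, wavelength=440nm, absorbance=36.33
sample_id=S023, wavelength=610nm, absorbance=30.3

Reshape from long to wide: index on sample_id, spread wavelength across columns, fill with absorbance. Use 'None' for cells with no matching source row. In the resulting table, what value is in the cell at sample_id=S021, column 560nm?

The long row with sample_id=S021, wavelength=560nm has absorbance=67.73.

67.73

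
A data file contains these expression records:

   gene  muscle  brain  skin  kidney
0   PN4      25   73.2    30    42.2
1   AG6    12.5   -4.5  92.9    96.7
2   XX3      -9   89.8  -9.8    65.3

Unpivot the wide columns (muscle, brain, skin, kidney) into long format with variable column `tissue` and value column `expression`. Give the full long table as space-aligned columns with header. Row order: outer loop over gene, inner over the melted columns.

gene  tissue  expression
PN4   muscle  25        
PN4   brain   73.2      
PN4   skin    30        
PN4   kidney  42.2      
AG6   muscle  12.5      
AG6   brain   -4.5      
AG6   skin    92.9      
AG6   kidney  96.7      
XX3   muscle  -9        
XX3   brain   89.8      
XX3   skin    -9.8      
XX3   kidney  65.3      

Each (gene, column) pair becomes one row: 3 × 4 = 12 rows.
For example, (PN4, muscle) → expression=25.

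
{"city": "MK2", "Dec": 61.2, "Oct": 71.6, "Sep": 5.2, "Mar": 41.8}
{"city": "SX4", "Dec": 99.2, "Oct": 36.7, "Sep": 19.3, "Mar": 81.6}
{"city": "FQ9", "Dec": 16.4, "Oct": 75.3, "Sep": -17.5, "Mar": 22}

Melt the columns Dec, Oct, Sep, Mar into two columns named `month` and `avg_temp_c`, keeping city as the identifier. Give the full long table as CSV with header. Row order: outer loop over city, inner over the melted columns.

city,month,avg_temp_c
MK2,Dec,61.2
MK2,Oct,71.6
MK2,Sep,5.2
MK2,Mar,41.8
SX4,Dec,99.2
SX4,Oct,36.7
SX4,Sep,19.3
SX4,Mar,81.6
FQ9,Dec,16.4
FQ9,Oct,75.3
FQ9,Sep,-17.5
FQ9,Mar,22

Each (city, column) pair becomes one row: 3 × 4 = 12 rows.
For example, (MK2, Dec) → avg_temp_c=61.2.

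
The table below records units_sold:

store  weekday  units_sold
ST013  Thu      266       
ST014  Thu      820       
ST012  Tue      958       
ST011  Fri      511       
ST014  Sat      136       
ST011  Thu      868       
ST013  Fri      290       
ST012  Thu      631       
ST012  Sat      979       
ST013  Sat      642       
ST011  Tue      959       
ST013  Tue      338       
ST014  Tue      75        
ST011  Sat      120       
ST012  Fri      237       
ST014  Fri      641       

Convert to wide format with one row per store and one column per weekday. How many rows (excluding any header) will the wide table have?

4

4 distinct store values → 4 rows.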